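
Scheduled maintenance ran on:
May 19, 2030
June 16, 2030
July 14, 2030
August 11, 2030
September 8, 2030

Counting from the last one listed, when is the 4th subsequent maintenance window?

Every event comes 28 days after the last (28, 28, 28, 28).
September 8, 2030 + 28 days = October 6, 2030.
October 6, 2030 + 28 days = November 3, 2030.
November 3, 2030 + 28 days = December 1, 2030.
December 1, 2030 + 28 days = December 29, 2030.

December 29, 2030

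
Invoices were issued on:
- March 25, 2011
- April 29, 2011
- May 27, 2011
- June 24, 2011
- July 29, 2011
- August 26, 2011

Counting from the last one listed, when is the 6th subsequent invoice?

February 24, 2012

Every date is a Friday; gaps 35, 28, 28, 35, 28 days.
Each is the last Friday of its month (at least one falls on the 29th or later, ruling out '4th Friday').
September 2011 ends with Friday September 30, 2011.
October 2011 ends with Friday October 28, 2011.
November 2011 ends with Friday November 25, 2011.
December 2011 ends with Friday December 30, 2011.
Last Friday of January 2012: January 27, 2012.
Last Friday of February 2012: February 24, 2012.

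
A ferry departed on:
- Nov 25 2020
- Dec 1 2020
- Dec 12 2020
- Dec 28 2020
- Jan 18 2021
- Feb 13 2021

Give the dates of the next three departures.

Mar 16 2021, Apr 21 2021, Jun 1 2021

Gaps: 6, 11, 16, 21, 26 days — each gap is 5 larger than the previous one.
Next gap: 31 days. Feb 13 2021 + 31 days = Mar 16 2021.
Next gap: 36 days. Mar 16 2021 + 36 days = Apr 21 2021.
Next gap: 41 days. Apr 21 2021 + 41 days = Jun 1 2021.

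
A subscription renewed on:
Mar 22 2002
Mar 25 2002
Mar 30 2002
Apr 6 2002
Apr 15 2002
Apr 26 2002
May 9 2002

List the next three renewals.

May 24 2002, Jun 10 2002, Jun 29 2002

Gaps: 3, 5, 7, 9, 11, 13 days — each gap is 2 larger than the previous one.
Next gap: 15 days. May 9 2002 + 15 days = May 24 2002.
Next gap: 17 days. May 24 2002 + 17 days = Jun 10 2002.
Next gap: 19 days. Jun 10 2002 + 19 days = Jun 29 2002.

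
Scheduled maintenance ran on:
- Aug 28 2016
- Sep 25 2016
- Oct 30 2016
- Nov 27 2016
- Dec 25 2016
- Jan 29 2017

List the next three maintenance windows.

All Sundays; the gaps (28, 35, 28, 28, 35) vary with month length.
This is the last Sunday of each month.
February 2017 ends with Sunday Feb 26 2017.
Last Sunday of March 2017: Mar 26 2017.
April 2017 ends with Sunday Apr 30 2017.

Feb 26 2017, Mar 26 2017, Apr 30 2017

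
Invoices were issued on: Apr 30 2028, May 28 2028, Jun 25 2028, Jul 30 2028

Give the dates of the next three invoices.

All Sundays; the gaps (28, 28, 35) vary with month length.
This is the last Sunday of each month.
Last Sunday of August 2028: Aug 27 2028.
Last Sunday of September 2028: Sep 24 2028.
Last Sunday of October 2028: Oct 29 2028.

Aug 27 2028, Sep 24 2028, Oct 29 2028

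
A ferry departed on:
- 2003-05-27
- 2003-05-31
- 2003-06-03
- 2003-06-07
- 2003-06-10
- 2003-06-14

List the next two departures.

Gaps: 4, 3, 4, 3, 4 days — not constant, but cyclic with period 2.
The events fall on every Tuesday and Saturday.
The following Tuesday is 2003-06-17.
The following Saturday is 2003-06-21.

2003-06-17, 2003-06-21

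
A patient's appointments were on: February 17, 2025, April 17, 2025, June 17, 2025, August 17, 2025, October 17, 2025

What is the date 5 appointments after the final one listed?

Each date is the 17th; the gaps (59, 61, 61, 61) track the month lengths.
The rule is the 17th of every 2 months.
Next: December 2025 → December 17, 2025.
February 2026: February 17, 2026.
Next: April 2026 → April 17, 2026.
Next: June 2026 → June 17, 2026.
August 2026: August 17, 2026.

August 17, 2026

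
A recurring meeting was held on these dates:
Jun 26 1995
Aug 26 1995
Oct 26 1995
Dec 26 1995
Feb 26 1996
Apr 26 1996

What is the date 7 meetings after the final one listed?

The day-of-month is always 26 (61, 61, 61, 62, 60 days between events).
So this recurs on the 26th of every 2 months.
June 1996: Jun 26 1996.
Next: August 1996 → Aug 26 1996.
October 1996: Oct 26 1996.
December 1996: Dec 26 1996.
February 1997: Feb 26 1997.
April 1997: Apr 26 1997.
Next: June 1997 → Jun 26 1997.

Jun 26 1997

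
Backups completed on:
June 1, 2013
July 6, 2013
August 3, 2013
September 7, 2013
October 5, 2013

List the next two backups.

November 2, 2013; December 7, 2013

All dates are Saturdays, 35, 28, 35, 28 days apart.
Specifically, the 1st Saturday of each month.
November 2013 — 1st Saturday is November 2, 2013.
December 2013 — 1st Saturday is December 7, 2013.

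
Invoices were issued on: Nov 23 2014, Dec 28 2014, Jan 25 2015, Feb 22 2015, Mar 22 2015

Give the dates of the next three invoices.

Apr 26 2015, May 24 2015, Jun 28 2015

Gaps: 35, 28, 28, 28 days — a mix of 28 and 35. Every date is a Sunday.
Each is the 4th Sunday of its month.
April 2015 — 4th Sunday is Apr 26 2015.
4th Sunday of May 2015: May 24 2015.
June 2015 — 4th Sunday is Jun 28 2015.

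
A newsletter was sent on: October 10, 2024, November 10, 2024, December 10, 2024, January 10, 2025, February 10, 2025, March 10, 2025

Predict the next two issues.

Gaps: 31, 30, 31, 31, 28 days — not constant. Every event is on the 10th of the month.
Pattern: the 10th of each month.
Next: April 2025 → April 10, 2025.
Next: May 2025 → May 10, 2025.

April 10, 2025; May 10, 2025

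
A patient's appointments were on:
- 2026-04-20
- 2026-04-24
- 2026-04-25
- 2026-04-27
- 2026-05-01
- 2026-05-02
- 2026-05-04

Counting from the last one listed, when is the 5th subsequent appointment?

Gaps: 4, 1, 2, 4, 1, 2 days — not constant, but cyclic with period 3.
The events fall on every Monday, Friday and Saturday.
Next Friday: 2026-05-08.
Next Saturday: 2026-05-09.
The following Monday is 2026-05-11.
Next Friday: 2026-05-15.
Next Saturday: 2026-05-16.

2026-05-16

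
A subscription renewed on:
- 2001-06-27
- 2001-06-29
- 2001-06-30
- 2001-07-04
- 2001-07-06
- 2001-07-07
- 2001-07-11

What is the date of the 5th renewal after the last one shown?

Every event lands on a Wednesday or Friday or Saturday (gaps cycle 2, 1, 4, 2, 1, 4).
So the schedule is: every Wednesday, Friday and Saturday.
Next Friday: 2001-07-13.
The following Saturday is 2001-07-14.
Next Wednesday: 2001-07-18.
The following Friday is 2001-07-20.
The following Saturday is 2001-07-21.

2001-07-21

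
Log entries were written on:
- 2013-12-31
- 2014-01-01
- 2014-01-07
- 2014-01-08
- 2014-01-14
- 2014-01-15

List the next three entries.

2014-01-21, 2014-01-22, 2014-01-28

The gap pattern 1, 6, 1, 6, 1 repeats every 2 events.
These are the Tuesdays and Wednesdays of each week.
Next Tuesday: 2014-01-21.
The following Wednesday is 2014-01-22.
The following Tuesday is 2014-01-28.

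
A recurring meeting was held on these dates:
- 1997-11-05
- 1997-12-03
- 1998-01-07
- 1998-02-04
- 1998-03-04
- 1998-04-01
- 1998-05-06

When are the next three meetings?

1998-06-03, 1998-07-01, 1998-08-05

These are Wednesdays at 28- or 35-day spacing (28, 35, 28, 28, 28, 35).
The pattern: 1st Wednesday of the month.
June 1998 — 1st Wednesday is 1998-06-03.
July 1998 — 1st Wednesday is 1998-07-01.
1st Wednesday of August 1998: 1998-08-05.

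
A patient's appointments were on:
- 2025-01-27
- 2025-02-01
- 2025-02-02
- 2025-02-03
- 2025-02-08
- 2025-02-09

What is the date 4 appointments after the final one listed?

Every event lands on a Monday or Saturday or Sunday (gaps cycle 5, 1, 1, 5, 1).
So the schedule is: every Monday, Saturday and Sunday.
The following Monday is 2025-02-10.
The following Saturday is 2025-02-15.
The following Sunday is 2025-02-16.
The following Monday is 2025-02-17.

2025-02-17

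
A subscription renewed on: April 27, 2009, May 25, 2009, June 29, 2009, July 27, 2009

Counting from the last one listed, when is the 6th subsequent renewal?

January 25, 2010

Every date is a Monday; gaps 28, 35, 28 days.
Each is the last Monday of its month (at least one falls on the 29th or later, ruling out '4th Monday').
Last Monday of August 2009: August 31, 2009.
September 2009 ends with Monday September 28, 2009.
October 2009 ends with Monday October 26, 2009.
November 2009 ends with Monday November 30, 2009.
December 2009 ends with Monday December 28, 2009.
Last Monday of January 2010: January 25, 2010.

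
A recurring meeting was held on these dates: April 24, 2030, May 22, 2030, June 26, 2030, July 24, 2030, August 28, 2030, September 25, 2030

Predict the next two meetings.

October 23, 2030; November 27, 2030

All dates are Wednesdays, 28, 35, 28, 35, 28 days apart.
Specifically, the 4th Wednesday of each month.
4th Wednesday of October 2030: October 23, 2030.
November 2030 — 4th Wednesday is November 27, 2030.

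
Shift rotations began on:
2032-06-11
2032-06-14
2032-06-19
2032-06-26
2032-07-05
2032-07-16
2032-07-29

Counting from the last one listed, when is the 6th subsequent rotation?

2032-11-26

Intervals are 3, 5, 7, 9, 11, 13 days — an arithmetic progression with common difference 2.
Next gap: 15 days. 2032-07-29 + 15 days = 2032-08-13.
Next gap: 17 days. 2032-08-13 + 17 days = 2032-08-30.
Next gap: 19 days. 2032-08-30 + 19 days = 2032-09-18.
Next gap: 21 days. 2032-09-18 + 21 days = 2032-10-09.
Next gap: 23 days. 2032-10-09 + 23 days = 2032-11-01.
Next gap: 25 days. 2032-11-01 + 25 days = 2032-11-26.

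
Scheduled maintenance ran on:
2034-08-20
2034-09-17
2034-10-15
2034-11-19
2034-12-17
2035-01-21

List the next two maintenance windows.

These are Sundays at 28- or 35-day spacing (28, 28, 35, 28, 35).
The pattern: 3rd Sunday of the month.
3rd Sunday of February 2035: 2035-02-18.
3rd Sunday of March 2035: 2035-03-18.

2035-02-18, 2035-03-18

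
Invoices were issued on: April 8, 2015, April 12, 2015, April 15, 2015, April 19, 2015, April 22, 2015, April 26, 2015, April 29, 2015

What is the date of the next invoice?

Gaps: 4, 3, 4, 3, 4, 3 days — not constant, but cyclic with period 2.
The events fall on every Wednesday and Sunday.
Next Sunday: May 3, 2015.

May 3, 2015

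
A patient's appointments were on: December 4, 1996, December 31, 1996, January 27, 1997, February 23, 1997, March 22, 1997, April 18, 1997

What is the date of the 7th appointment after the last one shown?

Gaps between consecutive events: 27, 27, 27, 27, 27 days — a constant 27-day interval.
April 18, 1997 + 27 days = May 15, 1997.
May 15, 1997 + 27 days = June 11, 1997.
June 11, 1997 + 27 days = July 8, 1997.
July 8, 1997 + 27 days = August 4, 1997.
August 4, 1997 + 27 days = August 31, 1997.
August 31, 1997 + 27 days = September 27, 1997.
September 27, 1997 + 27 days = October 24, 1997.

October 24, 1997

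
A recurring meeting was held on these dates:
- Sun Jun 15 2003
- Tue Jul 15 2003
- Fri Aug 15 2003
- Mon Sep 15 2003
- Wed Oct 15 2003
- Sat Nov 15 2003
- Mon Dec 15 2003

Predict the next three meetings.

Thu Jan 15 2004, Sun Feb 15 2004, Mon Mar 15 2004

The day-of-month is always 15 (30, 31, 31, 30, 31, 30 days between events).
So this recurs on the 15th of each month.
Next: January 2004 → Thu Jan 15 2004.
Next: February 2004 → Sun Feb 15 2004.
March 2004: Mon Mar 15 2004.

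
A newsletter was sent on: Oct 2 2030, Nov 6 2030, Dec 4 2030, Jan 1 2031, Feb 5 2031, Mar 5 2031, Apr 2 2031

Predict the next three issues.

Gaps: 35, 28, 28, 35, 28, 28 days — a mix of 28 and 35. Every date is a Wednesday.
Each is the 1st Wednesday of its month.
May 2031 — 1st Wednesday is May 7 2031.
June 2031 — 1st Wednesday is Jun 4 2031.
July 2031 — 1st Wednesday is Jul 2 2031.

May 7 2031, Jun 4 2031, Jul 2 2031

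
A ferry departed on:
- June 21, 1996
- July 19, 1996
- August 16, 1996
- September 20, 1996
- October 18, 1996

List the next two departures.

November 15, 1996; December 20, 1996

All dates are Fridays, 28, 28, 35, 28 days apart.
Specifically, the 3rd Friday of each month.
November 1996 — 3rd Friday is November 15, 1996.
December 1996 — 3rd Friday is December 20, 1996.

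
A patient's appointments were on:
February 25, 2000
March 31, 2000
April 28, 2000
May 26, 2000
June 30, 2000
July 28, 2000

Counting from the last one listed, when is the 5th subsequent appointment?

These are Fridays with 35, 28, 28, 35, 28-day gaps.
Each is the final Friday of its month — March 31, 2000 is past the 28th, so '4th Friday' doesn't fit.
August 2000 ends with Friday August 25, 2000.
September 2000 ends with Friday September 29, 2000.
October 2000 ends with Friday October 27, 2000.
Last Friday of November 2000: November 24, 2000.
December 2000 ends with Friday December 29, 2000.

December 29, 2000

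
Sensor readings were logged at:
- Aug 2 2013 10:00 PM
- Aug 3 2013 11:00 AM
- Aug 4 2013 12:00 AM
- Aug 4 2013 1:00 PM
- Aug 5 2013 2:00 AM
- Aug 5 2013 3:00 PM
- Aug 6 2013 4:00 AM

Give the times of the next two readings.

Aug 6 2013 5:00 PM, Aug 7 2013 6:00 AM

The interval is a steady 13 hours (13, 13, 13, 13, 13, 13).
Aug 6 2013 4:00 AM + 13 h = Aug 6 2013 5:00 PM.
Aug 6 2013 5:00 PM + 13 h = Aug 7 2013 6:00 AM.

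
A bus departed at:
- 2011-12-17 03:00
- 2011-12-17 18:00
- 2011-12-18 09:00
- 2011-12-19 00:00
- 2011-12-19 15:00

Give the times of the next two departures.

2011-12-20 06:00, 2011-12-20 21:00

Spacing: 15, 15, 15, 15 h — constant 15 h.
2011-12-19 15:00 + 15 h = 2011-12-20 06:00.
2011-12-20 06:00 + 15 h = 2011-12-20 21:00.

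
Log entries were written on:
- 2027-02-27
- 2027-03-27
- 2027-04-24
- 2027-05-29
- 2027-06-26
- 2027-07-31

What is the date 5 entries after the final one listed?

These are Saturdays with 28, 28, 35, 28, 35-day gaps.
Each is the final Saturday of its month — 2027-05-29 is past the 28th, so '4th Saturday' doesn't fit.
Last Saturday of August 2027: 2027-08-28.
September 2027 ends with Saturday 2027-09-25.
October 2027 ends with Saturday 2027-10-30.
November 2027 ends with Saturday 2027-11-27.
December 2027 ends with Saturday 2027-12-25.

2027-12-25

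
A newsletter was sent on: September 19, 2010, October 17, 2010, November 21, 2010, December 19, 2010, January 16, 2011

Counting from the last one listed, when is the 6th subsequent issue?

All dates are Sundays, 28, 35, 28, 28 days apart.
Specifically, the 3rd Sunday of each month.
February 2011 — 3rd Sunday is February 20, 2011.
3rd Sunday of March 2011: March 20, 2011.
3rd Sunday of April 2011: April 17, 2011.
3rd Sunday of May 2011: May 15, 2011.
June 2011 — 3rd Sunday is June 19, 2011.
3rd Sunday of July 2011: July 17, 2011.

July 17, 2011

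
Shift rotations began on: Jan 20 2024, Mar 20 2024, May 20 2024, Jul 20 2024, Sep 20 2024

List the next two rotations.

Each date is the 20th; the gaps (60, 61, 61, 62) track the month lengths.
The rule is the 20th of every 2 months.
Next: November 2024 → Nov 20 2024.
January 2025: Jan 20 2025.

Nov 20 2024, Jan 20 2025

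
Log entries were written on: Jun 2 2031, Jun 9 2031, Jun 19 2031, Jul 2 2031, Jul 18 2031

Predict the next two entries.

Gaps: 7, 10, 13, 16 days — each gap is 3 larger than the previous one.
Next gap: 19 days. Jul 18 2031 + 19 days = Aug 6 2031.
Next gap: 22 days. Aug 6 2031 + 22 days = Aug 28 2031.

Aug 6 2031, Aug 28 2031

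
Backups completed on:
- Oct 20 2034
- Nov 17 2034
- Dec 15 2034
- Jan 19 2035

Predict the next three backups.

All dates are Fridays, 28, 28, 35 days apart.
Specifically, the 3rd Friday of each month.
3rd Friday of February 2035: Feb 16 2035.
3rd Friday of March 2035: Mar 16 2035.
3rd Friday of April 2035: Apr 20 2035.

Feb 16 2035, Mar 16 2035, Apr 20 2035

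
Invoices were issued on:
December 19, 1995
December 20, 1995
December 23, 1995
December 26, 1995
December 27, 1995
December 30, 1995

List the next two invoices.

Gaps: 1, 3, 3, 1, 3 days — not constant, but cyclic with period 3.
The events fall on every Tuesday, Wednesday and Saturday.
Next Tuesday: January 2, 1996.
Next Wednesday: January 3, 1996.

January 2, 1996; January 3, 1996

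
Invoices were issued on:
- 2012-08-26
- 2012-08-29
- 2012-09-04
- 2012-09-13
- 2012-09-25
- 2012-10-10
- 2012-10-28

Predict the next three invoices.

2012-11-18, 2012-12-12, 2013-01-08

Intervals are 3, 6, 9, 12, 15, 18 days — an arithmetic progression with common difference 3.
Next gap: 21 days. 2012-10-28 + 21 days = 2012-11-18.
Next gap: 24 days. 2012-11-18 + 24 days = 2012-12-12.
Next gap: 27 days. 2012-12-12 + 27 days = 2013-01-08.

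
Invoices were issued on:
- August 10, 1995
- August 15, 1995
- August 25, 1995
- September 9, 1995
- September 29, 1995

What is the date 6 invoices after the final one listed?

May 11, 1996

Gaps: 5, 10, 15, 20 days — each gap is 5 larger than the previous one.
Next gap: 25 days. September 29, 1995 + 25 days = October 24, 1995.
Next gap: 30 days. October 24, 1995 + 30 days = November 23, 1995.
Next gap: 35 days. November 23, 1995 + 35 days = December 28, 1995.
Next gap: 40 days. December 28, 1995 + 40 days = February 6, 1996.
Next gap: 45 days. February 6, 1996 + 45 days = March 22, 1996.
Next gap: 50 days. March 22, 1996 + 50 days = May 11, 1996.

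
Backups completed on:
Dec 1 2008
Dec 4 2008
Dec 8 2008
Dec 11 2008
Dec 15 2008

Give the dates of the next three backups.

Every event lands on a Monday or Thursday (gaps cycle 3, 4, 3, 4).
So the schedule is: every Monday and Thursday.
The following Thursday is Dec 18 2008.
Next Monday: Dec 22 2008.
Next Thursday: Dec 25 2008.

Dec 18 2008, Dec 22 2008, Dec 25 2008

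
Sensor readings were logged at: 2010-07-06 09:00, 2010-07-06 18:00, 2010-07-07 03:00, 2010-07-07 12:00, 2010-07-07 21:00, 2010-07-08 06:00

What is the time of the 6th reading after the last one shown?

Spacing: 9, 9, 9, 9, 9 h — constant 9 h.
2010-07-08 06:00 + 9 h = 2010-07-08 15:00.
2010-07-08 15:00 + 9 h = 2010-07-09 00:00.
2010-07-09 00:00 + 9 h = 2010-07-09 09:00.
2010-07-09 09:00 + 9 h = 2010-07-09 18:00.
2010-07-09 18:00 + 9 h = 2010-07-10 03:00.
2010-07-10 03:00 + 9 h = 2010-07-10 12:00.

2010-07-10 12:00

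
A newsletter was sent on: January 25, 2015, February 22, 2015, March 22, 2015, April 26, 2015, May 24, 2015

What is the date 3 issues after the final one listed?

August 23, 2015

Gaps: 28, 28, 35, 28 days — a mix of 28 and 35. Every date is a Sunday.
Each is the 4th Sunday of its month.
June 2015 — 4th Sunday is June 28, 2015.
July 2015 — 4th Sunday is July 26, 2015.
4th Sunday of August 2015: August 23, 2015.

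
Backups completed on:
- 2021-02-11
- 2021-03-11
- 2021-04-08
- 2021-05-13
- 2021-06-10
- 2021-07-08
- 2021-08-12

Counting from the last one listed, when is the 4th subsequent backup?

Gaps: 28, 28, 35, 28, 28, 35 days — a mix of 28 and 35. Every date is a Thursday.
Each is the 2nd Thursday of its month.
September 2021 — 2nd Thursday is 2021-09-09.
October 2021 — 2nd Thursday is 2021-10-14.
2nd Thursday of November 2021: 2021-11-11.
2nd Thursday of December 2021: 2021-12-09.

2021-12-09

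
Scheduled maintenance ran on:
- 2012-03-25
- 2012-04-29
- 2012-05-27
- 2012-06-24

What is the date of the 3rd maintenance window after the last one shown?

2012-09-30

Every date is a Sunday; gaps 35, 28, 28 days.
Each is the last Sunday of its month (at least one falls on the 29th or later, ruling out '4th Sunday').
July 2012 ends with Sunday 2012-07-29.
August 2012 ends with Sunday 2012-08-26.
September 2012 ends with Sunday 2012-09-30.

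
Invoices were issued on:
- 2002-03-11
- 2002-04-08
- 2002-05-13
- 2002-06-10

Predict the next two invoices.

2002-07-08, 2002-08-12

Gaps: 28, 35, 28 days — a mix of 28 and 35. Every date is a Monday.
Each is the 2nd Monday of its month.
July 2002 — 2nd Monday is 2002-07-08.
August 2002 — 2nd Monday is 2002-08-12.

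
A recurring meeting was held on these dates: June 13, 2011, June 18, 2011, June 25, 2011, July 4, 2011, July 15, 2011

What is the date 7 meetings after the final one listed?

November 25, 2011

The spacing grows by 2 each time: 5, 7, 9, 11 days.
Next gap: 13 days. July 15, 2011 + 13 days = July 28, 2011.
Next gap: 15 days. July 28, 2011 + 15 days = August 12, 2011.
Next gap: 17 days. August 12, 2011 + 17 days = August 29, 2011.
Next gap: 19 days. August 29, 2011 + 19 days = September 17, 2011.
Next gap: 21 days. September 17, 2011 + 21 days = October 8, 2011.
Next gap: 23 days. October 8, 2011 + 23 days = October 31, 2011.
Next gap: 25 days. October 31, 2011 + 25 days = November 25, 2011.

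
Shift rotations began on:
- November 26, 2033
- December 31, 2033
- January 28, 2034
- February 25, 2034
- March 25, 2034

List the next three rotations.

All Saturdays; the gaps (35, 28, 28, 28) vary with month length.
This is the last Saturday of each month.
April 2034 ends with Saturday April 29, 2034.
May 2034 ends with Saturday May 27, 2034.
Last Saturday of June 2034: June 24, 2034.

April 29, 2034; May 27, 2034; June 24, 2034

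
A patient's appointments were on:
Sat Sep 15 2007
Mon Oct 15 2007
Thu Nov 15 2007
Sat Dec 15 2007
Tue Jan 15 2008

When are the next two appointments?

Fri Feb 15 2008, Sat Mar 15 2008

Gaps: 30, 31, 30, 31 days — not constant. Every event is on the 15th of the month.
Pattern: the 15th of each month.
Next: February 2008 → Fri Feb 15 2008.
March 2008: Sat Mar 15 2008.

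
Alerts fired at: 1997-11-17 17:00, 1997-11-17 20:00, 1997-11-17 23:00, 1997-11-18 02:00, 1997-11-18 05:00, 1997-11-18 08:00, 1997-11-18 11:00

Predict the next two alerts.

The interval is a steady 3 hours (3, 3, 3, 3, 3, 3).
1997-11-18 11:00 + 3 h = 1997-11-18 14:00.
1997-11-18 14:00 + 3 h = 1997-11-18 17:00.

1997-11-18 14:00, 1997-11-18 17:00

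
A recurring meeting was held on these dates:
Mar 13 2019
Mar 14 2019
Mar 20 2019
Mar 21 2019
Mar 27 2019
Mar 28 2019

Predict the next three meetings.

Apr 3 2019, Apr 4 2019, Apr 10 2019

The gap pattern 1, 6, 1, 6, 1 repeats every 2 events.
These are the Wednesdays and Thursdays of each week.
Next Wednesday: Apr 3 2019.
Next Thursday: Apr 4 2019.
The following Wednesday is Apr 10 2019.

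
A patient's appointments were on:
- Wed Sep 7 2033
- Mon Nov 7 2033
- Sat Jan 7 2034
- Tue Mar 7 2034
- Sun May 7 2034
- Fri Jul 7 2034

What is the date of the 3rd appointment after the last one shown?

Gaps: 61, 61, 59, 61, 61 days — not constant. Every event is on the 7th of the month.
Pattern: the 7th of every 2 months.
Next: September 2034 → Thu Sep 7 2034.
November 2034: Tue Nov 7 2034.
January 2035: Sun Jan 7 2035.

Sun Jan 7 2035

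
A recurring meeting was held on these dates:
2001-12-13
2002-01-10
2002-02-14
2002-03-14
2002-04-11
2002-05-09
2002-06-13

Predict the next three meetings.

2002-07-11, 2002-08-08, 2002-09-12

Gaps: 28, 35, 28, 28, 28, 35 days — a mix of 28 and 35. Every date is a Thursday.
Each is the 2nd Thursday of its month.
July 2002 — 2nd Thursday is 2002-07-11.
August 2002 — 2nd Thursday is 2002-08-08.
2nd Thursday of September 2002: 2002-09-12.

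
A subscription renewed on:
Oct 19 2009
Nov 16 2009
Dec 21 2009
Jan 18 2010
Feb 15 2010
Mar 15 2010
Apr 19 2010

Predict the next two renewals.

All dates are Mondays, 28, 35, 28, 28, 28, 35 days apart.
Specifically, the 3rd Monday of each month.
3rd Monday of May 2010: May 17 2010.
June 2010 — 3rd Monday is Jun 21 2010.

May 17 2010, Jun 21 2010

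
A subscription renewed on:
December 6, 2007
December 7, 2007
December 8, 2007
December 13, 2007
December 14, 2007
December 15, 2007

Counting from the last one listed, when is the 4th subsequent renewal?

The gap pattern 1, 1, 5, 1, 1 repeats every 3 events.
These are the Thursdays, Fridays and Saturdays of each week.
Next Thursday: December 20, 2007.
The following Friday is December 21, 2007.
Next Saturday: December 22, 2007.
The following Thursday is December 27, 2007.

December 27, 2007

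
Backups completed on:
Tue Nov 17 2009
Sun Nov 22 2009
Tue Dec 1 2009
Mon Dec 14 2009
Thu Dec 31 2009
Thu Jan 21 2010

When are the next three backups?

Mon Feb 15 2010, Tue Mar 16 2010, Sun Apr 18 2010

Intervals are 5, 9, 13, 17, 21 days — an arithmetic progression with common difference 4.
Next gap: 25 days. Thu Jan 21 2010 + 25 days = Mon Feb 15 2010.
Next gap: 29 days. Mon Feb 15 2010 + 29 days = Tue Mar 16 2010.
Next gap: 33 days. Tue Mar 16 2010 + 33 days = Sun Apr 18 2010.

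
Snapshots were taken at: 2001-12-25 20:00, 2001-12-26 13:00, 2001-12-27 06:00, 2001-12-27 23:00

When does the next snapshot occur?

2001-12-28 16:00

Gaps: 17, 17, 17 hours — each event is 17 hours after the previous one.
2001-12-27 23:00 + 17 h = 2001-12-28 16:00.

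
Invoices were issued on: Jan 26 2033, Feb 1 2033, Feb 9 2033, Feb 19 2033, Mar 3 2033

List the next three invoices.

Mar 17 2033, Apr 2 2033, Apr 20 2033

The spacing grows by 2 each time: 6, 8, 10, 12 days.
Next gap: 14 days. Mar 3 2033 + 14 days = Mar 17 2033.
Next gap: 16 days. Mar 17 2033 + 16 days = Apr 2 2033.
Next gap: 18 days. Apr 2 2033 + 18 days = Apr 20 2033.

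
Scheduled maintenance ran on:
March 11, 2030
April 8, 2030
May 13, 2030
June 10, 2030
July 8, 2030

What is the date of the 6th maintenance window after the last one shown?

These are Mondays at 28- or 35-day spacing (28, 35, 28, 28).
The pattern: 2nd Monday of the month.
August 2030 — 2nd Monday is August 12, 2030.
2nd Monday of September 2030: September 9, 2030.
October 2030 — 2nd Monday is October 14, 2030.
November 2030 — 2nd Monday is November 11, 2030.
December 2030 — 2nd Monday is December 9, 2030.
2nd Monday of January 2031: January 13, 2031.

January 13, 2031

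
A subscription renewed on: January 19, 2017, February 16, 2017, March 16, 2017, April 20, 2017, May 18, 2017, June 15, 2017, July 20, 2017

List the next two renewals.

August 17, 2017; September 21, 2017

All dates are Thursdays, 28, 28, 35, 28, 28, 35 days apart.
Specifically, the 3rd Thursday of each month.
3rd Thursday of August 2017: August 17, 2017.
3rd Thursday of September 2017: September 21, 2017.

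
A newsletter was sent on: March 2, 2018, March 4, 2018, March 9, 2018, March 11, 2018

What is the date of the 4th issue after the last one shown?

March 25, 2018

Every event lands on a Friday or Sunday (gaps cycle 2, 5, 2).
So the schedule is: every Friday and Sunday.
Next Friday: March 16, 2018.
Next Sunday: March 18, 2018.
The following Friday is March 23, 2018.
Next Sunday: March 25, 2018.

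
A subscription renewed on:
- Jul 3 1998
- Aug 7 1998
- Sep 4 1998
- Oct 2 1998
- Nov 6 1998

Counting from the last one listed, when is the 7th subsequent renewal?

Jun 4 1999

Gaps: 35, 28, 28, 35 days — a mix of 28 and 35. Every date is a Friday.
Each is the 1st Friday of its month.
December 1998 — 1st Friday is Dec 4 1998.
1st Friday of January 1999: Jan 1 1999.
February 1999 — 1st Friday is Feb 5 1999.
1st Friday of March 1999: Mar 5 1999.
April 1999 — 1st Friday is Apr 2 1999.
1st Friday of May 1999: May 7 1999.
1st Friday of June 1999: Jun 4 1999.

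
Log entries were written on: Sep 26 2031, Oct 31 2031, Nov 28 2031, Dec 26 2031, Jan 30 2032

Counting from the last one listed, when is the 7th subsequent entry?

Aug 27 2032

These are Fridays with 35, 28, 28, 35-day gaps.
Each is the final Friday of its month — Oct 31 2031 is past the 28th, so '4th Friday' doesn't fit.
February 2032 ends with Friday Feb 27 2032.
March 2032 ends with Friday Mar 26 2032.
April 2032 ends with Friday Apr 30 2032.
Last Friday of May 2032: May 28 2032.
Last Friday of June 2032: Jun 25 2032.
July 2032 ends with Friday Jul 30 2032.
Last Friday of August 2032: Aug 27 2032.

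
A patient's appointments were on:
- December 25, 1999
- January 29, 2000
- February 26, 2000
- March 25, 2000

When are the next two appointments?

Every date is a Saturday; gaps 35, 28, 28 days.
Each is the last Saturday of its month (at least one falls on the 29th or later, ruling out '4th Saturday').
April 2000 ends with Saturday April 29, 2000.
May 2000 ends with Saturday May 27, 2000.

April 29, 2000; May 27, 2000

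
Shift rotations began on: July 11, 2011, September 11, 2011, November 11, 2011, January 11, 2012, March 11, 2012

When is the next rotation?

Each date is the 11th; the gaps (62, 61, 61, 60) track the month lengths.
The rule is the 11th of every 2 months.
May 2012: May 11, 2012.

May 11, 2012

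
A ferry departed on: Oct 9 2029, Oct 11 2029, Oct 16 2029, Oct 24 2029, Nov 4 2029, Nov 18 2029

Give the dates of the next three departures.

Gaps: 2, 5, 8, 11, 14 days — each gap is 3 larger than the previous one.
Next gap: 17 days. Nov 18 2029 + 17 days = Dec 5 2029.
Next gap: 20 days. Dec 5 2029 + 20 days = Dec 25 2029.
Next gap: 23 days. Dec 25 2029 + 23 days = Jan 17 2030.

Dec 5 2029, Dec 25 2029, Jan 17 2030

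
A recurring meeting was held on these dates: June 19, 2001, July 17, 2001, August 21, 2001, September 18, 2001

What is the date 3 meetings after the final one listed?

December 18, 2001

All dates are Tuesdays, 28, 35, 28 days apart.
Specifically, the 3rd Tuesday of each month.
October 2001 — 3rd Tuesday is October 16, 2001.
3rd Tuesday of November 2001: November 20, 2001.
3rd Tuesday of December 2001: December 18, 2001.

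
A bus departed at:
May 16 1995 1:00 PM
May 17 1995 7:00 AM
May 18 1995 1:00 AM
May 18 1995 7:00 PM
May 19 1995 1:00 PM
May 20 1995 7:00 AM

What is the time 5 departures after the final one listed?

May 24 1995 1:00 AM

Spacing: 18, 18, 18, 18, 18 h — constant 18 h.
May 20 1995 7:00 AM + 18 h = May 21 1995 1:00 AM.
May 21 1995 1:00 AM + 18 h = May 21 1995 7:00 PM.
May 21 1995 7:00 PM + 18 h = May 22 1995 1:00 PM.
May 22 1995 1:00 PM + 18 h = May 23 1995 7:00 AM.
May 23 1995 7:00 AM + 18 h = May 24 1995 1:00 AM.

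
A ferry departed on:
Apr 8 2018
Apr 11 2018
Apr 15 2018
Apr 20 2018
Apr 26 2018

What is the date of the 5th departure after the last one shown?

Jun 10 2018

Gaps: 3, 4, 5, 6 days — each gap is 1 larger than the previous one.
Next gap: 7 days. Apr 26 2018 + 7 days = May 3 2018.
Next gap: 8 days. May 3 2018 + 8 days = May 11 2018.
Next gap: 9 days. May 11 2018 + 9 days = May 20 2018.
Next gap: 10 days. May 20 2018 + 10 days = May 30 2018.
Next gap: 11 days. May 30 2018 + 11 days = Jun 10 2018.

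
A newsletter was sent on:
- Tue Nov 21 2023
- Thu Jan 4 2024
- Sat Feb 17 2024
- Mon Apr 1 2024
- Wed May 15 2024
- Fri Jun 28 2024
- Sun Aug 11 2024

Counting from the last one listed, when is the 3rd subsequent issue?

Sat Dec 21 2024

The spacing is 44, 44, 44, 44, 44, 44 days — always 44 days.
Sun Aug 11 2024 + 44 days = Tue Sep 24 2024.
Tue Sep 24 2024 + 44 days = Thu Nov 7 2024.
Thu Nov 7 2024 + 44 days = Sat Dec 21 2024.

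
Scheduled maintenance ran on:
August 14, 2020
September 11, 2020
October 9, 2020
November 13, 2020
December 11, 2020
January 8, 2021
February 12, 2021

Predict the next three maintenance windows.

March 12, 2021; April 9, 2021; May 14, 2021

All dates are Fridays, 28, 28, 35, 28, 28, 35 days apart.
Specifically, the 2nd Friday of each month.
2nd Friday of March 2021: March 12, 2021.
April 2021 — 2nd Friday is April 9, 2021.
May 2021 — 2nd Friday is May 14, 2021.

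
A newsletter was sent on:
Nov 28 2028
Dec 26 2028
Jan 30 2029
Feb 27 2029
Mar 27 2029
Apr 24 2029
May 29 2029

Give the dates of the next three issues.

Jun 26 2029, Jul 31 2029, Aug 28 2029

These are Tuesdays with 28, 35, 28, 28, 28, 35-day gaps.
Each is the final Tuesday of its month — Jan 30 2029 is past the 28th, so '4th Tuesday' doesn't fit.
June 2029 ends with Tuesday Jun 26 2029.
July 2029 ends with Tuesday Jul 31 2029.
August 2029 ends with Tuesday Aug 28 2029.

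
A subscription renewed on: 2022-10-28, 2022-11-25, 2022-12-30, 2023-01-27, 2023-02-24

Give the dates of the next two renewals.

All Fridays; the gaps (28, 35, 28, 28) vary with month length.
This is the last Friday of each month.
Last Friday of March 2023: 2023-03-31.
Last Friday of April 2023: 2023-04-28.

2023-03-31, 2023-04-28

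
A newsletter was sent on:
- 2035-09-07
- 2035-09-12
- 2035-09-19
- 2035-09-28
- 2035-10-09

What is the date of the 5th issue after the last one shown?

2036-01-02

Intervals are 5, 7, 9, 11 days — an arithmetic progression with common difference 2.
Next gap: 13 days. 2035-10-09 + 13 days = 2035-10-22.
Next gap: 15 days. 2035-10-22 + 15 days = 2035-11-06.
Next gap: 17 days. 2035-11-06 + 17 days = 2035-11-23.
Next gap: 19 days. 2035-11-23 + 19 days = 2035-12-12.
Next gap: 21 days. 2035-12-12 + 21 days = 2036-01-02.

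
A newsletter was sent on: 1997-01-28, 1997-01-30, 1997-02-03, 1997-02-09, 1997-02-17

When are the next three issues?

1997-02-27, 1997-03-11, 1997-03-25

The spacing grows by 2 each time: 2, 4, 6, 8 days.
Next gap: 10 days. 1997-02-17 + 10 days = 1997-02-27.
Next gap: 12 days. 1997-02-27 + 12 days = 1997-03-11.
Next gap: 14 days. 1997-03-11 + 14 days = 1997-03-25.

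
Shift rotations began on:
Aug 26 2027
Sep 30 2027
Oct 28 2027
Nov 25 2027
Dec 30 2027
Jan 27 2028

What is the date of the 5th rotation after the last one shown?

These are Thursdays with 35, 28, 28, 35, 28-day gaps.
Each is the final Thursday of its month — Sep 30 2027 is past the 28th, so '4th Thursday' doesn't fit.
February 2028 ends with Thursday Feb 24 2028.
March 2028 ends with Thursday Mar 30 2028.
April 2028 ends with Thursday Apr 27 2028.
Last Thursday of May 2028: May 25 2028.
Last Thursday of June 2028: Jun 29 2028.

Jun 29 2028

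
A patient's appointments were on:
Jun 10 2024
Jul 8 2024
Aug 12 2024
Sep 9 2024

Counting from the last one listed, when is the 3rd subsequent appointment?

Dec 9 2024

All dates are Mondays, 28, 35, 28 days apart.
Specifically, the 2nd Monday of each month.
October 2024 — 2nd Monday is Oct 14 2024.
2nd Monday of November 2024: Nov 11 2024.
December 2024 — 2nd Monday is Dec 9 2024.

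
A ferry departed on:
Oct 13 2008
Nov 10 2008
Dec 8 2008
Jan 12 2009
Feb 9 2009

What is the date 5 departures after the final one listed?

These are Mondays at 28- or 35-day spacing (28, 28, 35, 28).
The pattern: 2nd Monday of the month.
March 2009 — 2nd Monday is Mar 9 2009.
2nd Monday of April 2009: Apr 13 2009.
2nd Monday of May 2009: May 11 2009.
June 2009 — 2nd Monday is Jun 8 2009.
July 2009 — 2nd Monday is Jul 13 2009.

Jul 13 2009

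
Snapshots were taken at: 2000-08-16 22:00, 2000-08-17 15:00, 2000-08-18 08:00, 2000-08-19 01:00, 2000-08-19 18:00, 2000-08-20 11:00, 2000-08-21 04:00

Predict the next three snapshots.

Spacing: 17, 17, 17, 17, 17, 17 h — constant 17 h.
2000-08-21 04:00 + 17 h = 2000-08-21 21:00.
2000-08-21 21:00 + 17 h = 2000-08-22 14:00.
2000-08-22 14:00 + 17 h = 2000-08-23 07:00.

2000-08-21 21:00, 2000-08-22 14:00, 2000-08-23 07:00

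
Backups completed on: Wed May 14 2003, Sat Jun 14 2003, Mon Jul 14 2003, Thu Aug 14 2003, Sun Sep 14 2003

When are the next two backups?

Gaps: 31, 30, 31, 31 days — not constant. Every event is on the 14th of the month.
Pattern: the 14th of each month.
October 2003: Tue Oct 14 2003.
November 2003: Fri Nov 14 2003.

Tue Oct 14 2003, Fri Nov 14 2003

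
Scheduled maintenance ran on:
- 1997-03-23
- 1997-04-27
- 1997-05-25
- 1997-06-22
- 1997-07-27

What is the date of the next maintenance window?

These are Sundays at 28- or 35-day spacing (35, 28, 28, 35).
The pattern: 4th Sunday of the month.
4th Sunday of August 1997: 1997-08-24.

1997-08-24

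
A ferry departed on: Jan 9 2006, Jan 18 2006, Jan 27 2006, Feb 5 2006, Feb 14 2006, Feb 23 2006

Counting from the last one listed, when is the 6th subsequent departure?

Every event comes 9 days after the last (9, 9, 9, 9, 9).
Feb 23 2006 + 9 days = Mar 4 2006.
Mar 4 2006 + 9 days = Mar 13 2006.
Mar 13 2006 + 9 days = Mar 22 2006.
Mar 22 2006 + 9 days = Mar 31 2006.
Mar 31 2006 + 9 days = Apr 9 2006.
Apr 9 2006 + 9 days = Apr 18 2006.

Apr 18 2006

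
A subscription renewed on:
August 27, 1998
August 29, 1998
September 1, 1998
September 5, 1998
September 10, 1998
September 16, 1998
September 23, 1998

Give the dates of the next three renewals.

Gaps: 2, 3, 4, 5, 6, 7 days — each gap is 1 larger than the previous one.
Next gap: 8 days. September 23, 1998 + 8 days = October 1, 1998.
Next gap: 9 days. October 1, 1998 + 9 days = October 10, 1998.
Next gap: 10 days. October 10, 1998 + 10 days = October 20, 1998.

October 1, 1998; October 10, 1998; October 20, 1998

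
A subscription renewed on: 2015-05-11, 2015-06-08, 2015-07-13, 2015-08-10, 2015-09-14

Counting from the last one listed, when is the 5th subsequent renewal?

2016-02-08

Gaps: 28, 35, 28, 35 days — a mix of 28 and 35. Every date is a Monday.
Each is the 2nd Monday of its month.
October 2015 — 2nd Monday is 2015-10-12.
2nd Monday of November 2015: 2015-11-09.
2nd Monday of December 2015: 2015-12-14.
January 2016 — 2nd Monday is 2016-01-11.
2nd Monday of February 2016: 2016-02-08.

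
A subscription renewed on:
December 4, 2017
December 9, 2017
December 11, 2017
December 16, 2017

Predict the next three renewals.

Gaps: 5, 2, 5 days — not constant, but cyclic with period 2.
The events fall on every Monday and Saturday.
Next Monday: December 18, 2017.
The following Saturday is December 23, 2017.
Next Monday: December 25, 2017.

December 18, 2017; December 23, 2017; December 25, 2017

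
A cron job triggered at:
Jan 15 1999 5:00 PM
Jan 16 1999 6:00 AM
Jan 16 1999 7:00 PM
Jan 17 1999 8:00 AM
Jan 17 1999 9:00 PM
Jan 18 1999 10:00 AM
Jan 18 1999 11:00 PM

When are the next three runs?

The interval is a steady 13 hours (13, 13, 13, 13, 13, 13).
Jan 18 1999 11:00 PM + 13 h = Jan 19 1999 12:00 PM.
Jan 19 1999 12:00 PM + 13 h = Jan 20 1999 1:00 AM.
Jan 20 1999 1:00 AM + 13 h = Jan 20 1999 2:00 PM.

Jan 19 1999 12:00 PM, Jan 20 1999 1:00 AM, Jan 20 1999 2:00 PM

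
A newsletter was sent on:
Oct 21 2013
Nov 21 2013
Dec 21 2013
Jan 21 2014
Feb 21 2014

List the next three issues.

The day-of-month is always 21 (31, 30, 31, 31 days between events).
So this recurs on the 21st of each month.
Next: March 2014 → Mar 21 2014.
April 2014: Apr 21 2014.
May 2014: May 21 2014.

Mar 21 2014, Apr 21 2014, May 21 2014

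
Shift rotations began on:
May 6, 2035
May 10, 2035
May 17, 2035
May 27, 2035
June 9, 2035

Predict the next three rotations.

June 25, 2035; July 14, 2035; August 5, 2035

Gaps: 4, 7, 10, 13 days — each gap is 3 larger than the previous one.
Next gap: 16 days. June 9, 2035 + 16 days = June 25, 2035.
Next gap: 19 days. June 25, 2035 + 19 days = July 14, 2035.
Next gap: 22 days. July 14, 2035 + 22 days = August 5, 2035.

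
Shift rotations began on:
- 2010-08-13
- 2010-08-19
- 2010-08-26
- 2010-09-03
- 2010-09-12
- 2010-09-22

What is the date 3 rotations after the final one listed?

The spacing grows by 1 each time: 6, 7, 8, 9, 10 days.
Next gap: 11 days. 2010-09-22 + 11 days = 2010-10-03.
Next gap: 12 days. 2010-10-03 + 12 days = 2010-10-15.
Next gap: 13 days. 2010-10-15 + 13 days = 2010-10-28.

2010-10-28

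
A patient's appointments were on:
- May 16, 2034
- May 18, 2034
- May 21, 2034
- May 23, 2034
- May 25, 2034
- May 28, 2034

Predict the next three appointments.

May 30, 2034; June 1, 2034; June 4, 2034

The gap pattern 2, 3, 2, 2, 3 repeats every 3 events.
These are the Tuesdays, Thursdays and Sundays of each week.
The following Tuesday is May 30, 2034.
Next Thursday: June 1, 2034.
Next Sunday: June 4, 2034.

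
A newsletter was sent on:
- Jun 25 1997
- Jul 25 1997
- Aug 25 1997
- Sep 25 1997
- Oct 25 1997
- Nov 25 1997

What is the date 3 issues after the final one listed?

Each date is the 25th; the gaps (30, 31, 31, 30, 31) track the month lengths.
The rule is the 25th of each month.
December 1997: Dec 25 1997.
January 1998: Jan 25 1998.
Next: February 1998 → Feb 25 1998.

Feb 25 1998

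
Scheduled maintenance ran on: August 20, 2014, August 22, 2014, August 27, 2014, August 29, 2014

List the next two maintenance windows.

Gaps: 2, 5, 2 days — not constant, but cyclic with period 2.
The events fall on every Wednesday and Friday.
Next Wednesday: September 3, 2014.
The following Friday is September 5, 2014.

September 3, 2014; September 5, 2014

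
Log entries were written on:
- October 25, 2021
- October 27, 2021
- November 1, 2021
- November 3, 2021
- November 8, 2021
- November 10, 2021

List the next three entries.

November 15, 2021; November 17, 2021; November 22, 2021

Gaps: 2, 5, 2, 5, 2 days — not constant, but cyclic with period 2.
The events fall on every Monday and Wednesday.
The following Monday is November 15, 2021.
The following Wednesday is November 17, 2021.
Next Monday: November 22, 2021.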